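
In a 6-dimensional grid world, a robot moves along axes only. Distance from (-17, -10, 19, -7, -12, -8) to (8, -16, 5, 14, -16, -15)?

Σ|x_i - y_i| = |-17 - 8| + |-10 - (-16)| + |19 - 5| + |-7 - 14| + |-12 - (-16)| + |-8 - (-15)| = 25 + 6 + 14 + 21 + 4 + 7 = 77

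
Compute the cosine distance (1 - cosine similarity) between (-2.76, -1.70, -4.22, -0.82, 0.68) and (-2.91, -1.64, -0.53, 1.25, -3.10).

With u = (-2.76, -1.70, -4.22, -0.82, 0.68), v = (-2.91, -1.64, -0.53, 1.25, -3.10):
u·v = (-2.76)·(-2.91) + (-1.7)·(-1.64) + (-4.22)·(-0.53) + (-0.82)·1.25 + 0.68·(-3.1) = 8.0316 + 2.788 + 2.2366 + (-1.025) + (-2.108) = 9.9232.
|u| = √((-2.76)² + (-1.7)² + (-4.22)² + (-0.82)² + 0.68²) = √(7.6176 + 2.89 + 17.8084 + 0.6724 + 0.4624) = √29.4508, |v| = √((-2.91)² + (-1.64)² + (-0.53)² + 1.25² + (-3.1)²) = √(8.4681 + 2.6896 + 0.2809 + 1.5625 + 9.61) = √22.6111.
cos θ = (u·v)/(|u||v|) = 9.9232/(√29.4508·√22.6111) ≈ 0.3845
Cosine distance = 1 - cos θ ≈ 1 - 0.3845 = 0.6155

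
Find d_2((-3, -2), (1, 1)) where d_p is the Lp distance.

(Σ|x_i - y_i|^2)^(1/2) = (|-3 - 1|^2 + |-2 - 1|^2)^(1/2)
= (4^2 + 3^2)^(1/2) = (16 + 9)^(1/2) = (25)^(1/2) = 5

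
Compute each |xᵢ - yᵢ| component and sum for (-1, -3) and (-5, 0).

Σ|x_i - y_i| = |-1 - (-5)| + |-3 - 0| = 4 + 3 = 7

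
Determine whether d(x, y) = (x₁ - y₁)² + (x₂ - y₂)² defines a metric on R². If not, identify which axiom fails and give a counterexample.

No. The squared Euclidean distance fails the triangle inequality. Counterexample: x = (0, 0), y = (4, 5), z = (8, 10). d(x,z) = 8² + 10² = 164, but d(x,y) + d(y,z) = (4² + 5²) + (4² + 5²) = 41 + 41 = 82. Since 164 > 82, the triangle inequality is violated. (Note: √d, the ordinary Euclidean distance, IS a metric.)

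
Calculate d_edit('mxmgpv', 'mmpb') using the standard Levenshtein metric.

Let D[i][j] be the edit distance between the first i characters of 'mxmgpv' and the first j characters of 'mmpb', with D[i][0] = i, D[0][j] = j, and D[i][j] = D[i-1][j-1] if the characters match, else 1 + min(D[i-1][j], D[i][j-1], D[i-1][j-1]). Filling the table (rows: prefixes of 'mxmgpv', columns: prefixes of 'mmpb'):
     ε  m  m  p  b
  ε  0  1  2  3  4
  m  1  0  1  2  3
  x  2  1  1  2  3
  m  3  2  1  2  3
  g  4  3  2  2  3
  p  5  4  3  2  3
  v  6  5  4  3  3
The bottom-right entry gives D[6][4] = 3, so no sequence of fewer than 3 edits works. Backtracking through the table gives one optimal edit sequence (3 edits):
  mxmgpv → mmgpv (del x @2)
  mmgpv → mmpv (del g @3)
  mmpv → mmpb (sub v→b @4)
Edit distance = 3.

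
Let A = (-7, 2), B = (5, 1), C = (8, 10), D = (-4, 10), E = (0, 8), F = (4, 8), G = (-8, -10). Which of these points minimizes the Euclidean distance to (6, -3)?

Distances: d(A) ≈ 13.9284, d(B) ≈ 4.1231, d(C) ≈ 13.1529, d(D) ≈ 16.4012, d(E) ≈ 12.53, d(F) ≈ 11.1803, d(G) ≈ 15.6525. Nearest: B = (5, 1) with distance 4.1231.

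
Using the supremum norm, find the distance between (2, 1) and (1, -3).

max(|x_i - y_i|) = max(|2 - 1|, |1 - (-3)|) = max(1, 4) = 4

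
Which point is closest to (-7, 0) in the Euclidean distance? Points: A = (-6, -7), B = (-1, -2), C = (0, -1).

Distances: d(A) ≈ 7.0711, d(B) ≈ 6.3246, d(C) ≈ 7.0711. Nearest: B = (-1, -2) with distance 6.3246.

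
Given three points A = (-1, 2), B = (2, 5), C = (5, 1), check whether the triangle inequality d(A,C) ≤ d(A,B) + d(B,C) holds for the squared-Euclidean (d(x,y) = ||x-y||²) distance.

d(A,B) = 3² + 3² = 18, d(B,C) = 3² + 4² = 25, d(A,C) = 6² + 1² = 37.
d(A,C) = 37 ≤ 18 + 25 = 43. Triangle inequality is satisfied.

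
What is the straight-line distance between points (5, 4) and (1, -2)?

√(Σ(x_i - y_i)²) = √((5 - 1)² + (4 - (-2))²)
= √(4² + 6²) = √(16 + 36) = √52 ≈ 7.2111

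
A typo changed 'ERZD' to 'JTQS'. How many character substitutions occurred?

Differing positions: 1, 2, 3, 4. Hamming distance = 4.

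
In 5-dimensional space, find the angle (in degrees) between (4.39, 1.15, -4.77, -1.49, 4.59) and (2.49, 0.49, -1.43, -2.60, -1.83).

With u = (4.39, 1.15, -4.77, -1.49, 4.59), v = (2.49, 0.49, -1.43, -2.60, -1.83):
u·v = 4.39·2.49 + 1.15·0.49 + (-4.77)·(-1.43) + (-1.49)·(-2.6) + 4.59·(-1.83) = 10.9311 + 0.5635 + 6.8211 + 3.874 + (-8.3997) = 13.79.
|u| = √(4.39² + 1.15² + (-4.77)² + (-1.49)² + 4.59²) = √(19.2721 + 1.3225 + 22.7529 + 2.2201 + 21.0681) = √66.6357, |v| = √(2.49² + 0.49² + (-1.43)² + (-2.6)² + (-1.83)²) = √(6.2001 + 0.2401 + 2.0449 + 6.76 + 3.3489) = √18.594.
cos θ = (u·v)/(|u||v|) = 13.79/(√66.6357·√18.594) ≈ 0.391764
θ = arccos(0.391764) ≈ 66.94°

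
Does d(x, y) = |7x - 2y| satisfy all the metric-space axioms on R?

No. d fails symmetry: d(1, 9) = |7·1 - 2·9| = |-11| = 11, but d(9, 1) = |7·9 - 2·1| = |61| = 61. Since 11 ≠ 61, d(x,y) ≠ d(y,x) in general.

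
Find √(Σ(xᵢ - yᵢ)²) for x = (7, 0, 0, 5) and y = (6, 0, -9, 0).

√(Σ(x_i - y_i)²) = √((7 - 6)² + (0 - 0)² + (0 - (-9))² + (5 - 0)²)
= √(1² + 0² + 9² + 5²) = √(1 + 0 + 81 + 25) = √107 ≈ 10.3441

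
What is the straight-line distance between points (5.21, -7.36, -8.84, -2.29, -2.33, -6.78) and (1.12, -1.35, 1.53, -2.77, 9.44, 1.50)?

√(Σ(x_i - y_i)²) = √((5.21 - 1.12)² + (-7.36 - (-1.35))² + (-8.84 - 1.53)² + (-2.29 - (-2.77))² + (-2.33 - 9.44)² + (-6.78 - 1.5)²)
= √(4.09² + (-6.01)² + (-10.37)² + 0.48² + (-11.77)² + (-8.28)²) = √(16.7281 + 36.1201 + 107.5369 + 0.2304 + 138.5329 + 68.5584) = √367.7068 ≈ 19.1757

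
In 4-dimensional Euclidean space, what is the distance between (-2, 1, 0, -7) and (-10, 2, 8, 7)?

√(Σ(x_i - y_i)²) = √((-2 - (-10))² + (1 - 2)² + (0 - 8)² + (-7 - 7)²)
= √(8² + (-1)² + (-8)² + (-14)²) = √(64 + 1 + 64 + 196) = √325 ≈ 18.0278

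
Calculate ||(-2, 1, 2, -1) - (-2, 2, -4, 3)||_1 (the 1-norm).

Σ|x_i - y_i| = |-2 - (-2)| + |1 - 2| + |2 - (-4)| + |-1 - 3| = 0 + 1 + 6 + 4 = 11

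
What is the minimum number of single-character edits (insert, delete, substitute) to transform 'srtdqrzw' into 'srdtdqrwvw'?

Let D[i][j] be the edit distance between the first i characters of 'srtdqrzw' and the first j characters of 'srdtdqrwvw', with D[i][0] = i, D[0][j] = j, and D[i][j] = D[i-1][j-1] if the characters match, else 1 + min(D[i-1][j], D[i][j-1], D[i-1][j-1]). Filling the table (rows: prefixes of 'srtdqrzw', columns: prefixes of 'srdtdqrwvw'):
     ε  s  r  d  t  d  q  r  w  v  w
  ε  0  1  2  3  4  5  6  7  8  9 10
  s  1  0  1  2  3  4  5  6  7  8  9
  r  2  1  0  1  2  3  4  5  6  7  8
  t  3  2  1  1  1  2  3  4  5  6  7
  d  4  3  2  1  2  1  2  3  4  5  6
  q  5  4  3  2  2  2  1  2  3  4  5
  r  6  5  4  3  3  3  2  1  2  3  4
  z  7  6  5  4  4  4  3  2  2  3  4
  w  8  7  6  5  5  5  4  3  2  3  3
The bottom-right entry gives D[8][10] = 3, so no sequence of fewer than 3 edits works. Backtracking through the table gives one optimal edit sequence (3 edits):
  srtdqrzw → srdtdqrzw (ins d @3)
  srdtdqrzw → srdtdqrwzw (ins w @8)
  srdtdqrwzw → srdtdqrwvw (sub z→v @9)
Edit distance = 3.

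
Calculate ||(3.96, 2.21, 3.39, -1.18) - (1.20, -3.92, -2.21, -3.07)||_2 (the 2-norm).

(Σ|x_i - y_i|^2)^(1/2) = (|3.96 - 1.2|^2 + |2.21 - (-3.92)|^2 + |3.39 - (-2.21)|^2 + |-1.18 - (-3.07)|^2)^(1/2)
= (2.76^2 + 6.13^2 + 5.6^2 + 1.89^2)^(1/2) = (7.6176 + 37.5769 + 31.36 + 3.5721)^(1/2) = (80.1266)^(1/2) ≈ 8.9513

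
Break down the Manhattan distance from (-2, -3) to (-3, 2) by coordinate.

Σ|x_i - y_i| = |-2 - (-3)| + |-3 - 2| = 1 + 5 = 6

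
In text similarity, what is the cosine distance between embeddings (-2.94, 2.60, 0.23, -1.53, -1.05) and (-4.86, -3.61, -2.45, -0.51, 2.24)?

With u = (-2.94, 2.60, 0.23, -1.53, -1.05), v = (-4.86, -3.61, -2.45, -0.51, 2.24):
u·v = (-2.94)·(-4.86) + 2.6·(-3.61) + 0.23·(-2.45) + (-1.53)·(-0.51) + (-1.05)·2.24 = 14.2884 + (-9.386) + (-0.5635) + 0.7803 + (-2.352) = 2.7672.
|u| = √((-2.94)² + 2.6² + 0.23² + (-1.53)² + (-1.05)²) = √(8.6436 + 6.76 + 0.0529 + 2.3409 + 1.1025) = √18.8999, |v| = √((-4.86)² + (-3.61)² + (-2.45)² + (-0.51)² + 2.24²) = √(23.6196 + 13.0321 + 6.0025 + 0.2601 + 5.0176) = √47.9319.
cos θ = (u·v)/(|u||v|) = 2.7672/(√18.8999·√47.9319) ≈ 0.0919
Cosine distance = 1 - cos θ ≈ 1 - 0.0919 = 0.9081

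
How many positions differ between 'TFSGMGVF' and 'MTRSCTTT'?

Differing positions: 1, 2, 3, 4, 5, 6, 7, 8. Hamming distance = 8.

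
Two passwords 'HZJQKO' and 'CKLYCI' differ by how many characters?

Differing positions: 1, 2, 3, 4, 5, 6. Hamming distance = 6.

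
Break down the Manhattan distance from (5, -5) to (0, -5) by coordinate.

Σ|x_i - y_i| = |5 - 0| + |-5 - (-5)| = 5 + 0 = 5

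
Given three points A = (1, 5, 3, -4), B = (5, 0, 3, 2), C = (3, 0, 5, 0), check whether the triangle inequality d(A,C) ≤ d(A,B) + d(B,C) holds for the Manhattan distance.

d(A,B) = 4 + 5 + 0 + 6 = 15, d(B,C) = 2 + 0 + 2 + 2 = 6, d(A,C) = 2 + 5 + 2 + 4 = 13.
d(A,C) = 13 ≤ 15 + 6 = 21. Triangle inequality is satisfied.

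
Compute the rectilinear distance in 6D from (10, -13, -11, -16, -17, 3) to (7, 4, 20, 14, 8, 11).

Σ|x_i - y_i| = |10 - 7| + |-13 - 4| + |-11 - 20| + |-16 - 14| + |-17 - 8| + |3 - 11| = 3 + 17 + 31 + 30 + 25 + 8 = 114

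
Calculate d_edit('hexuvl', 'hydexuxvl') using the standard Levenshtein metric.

Let D[i][j] be the edit distance between the first i characters of 'hexuvl' and the first j characters of 'hydexuxvl', with D[i][0] = i, D[0][j] = j, and D[i][j] = D[i-1][j-1] if the characters match, else 1 + min(D[i-1][j], D[i][j-1], D[i-1][j-1]). Filling the table (rows: prefixes of 'hexuvl', columns: prefixes of 'hydexuxvl'):
     ε  h  y  d  e  x  u  x  v  l
  ε  0  1  2  3  4  5  6  7  8  9
  h  1  0  1  2  3  4  5  6  7  8
  e  2  1  1  2  2  3  4  5  6  7
  x  3  2  2  2  3  2  3  4  5  6
  u  4  3  3  3  3  3  2  3  4  5
  v  5  4  4  4  4  4  3  3  3  4
  l  6  5  5  5  5  5  4  4  4  3
The bottom-right entry gives D[6][9] = 3, so no sequence of fewer than 3 edits works. Backtracking through the table gives one optimal edit sequence (3 edits):
  hexuvl → hyexuvl (ins y @2)
  hyexuvl → hydexuvl (ins d @3)
  hydexuvl → hydexuxvl (ins x @7)
Edit distance = 3.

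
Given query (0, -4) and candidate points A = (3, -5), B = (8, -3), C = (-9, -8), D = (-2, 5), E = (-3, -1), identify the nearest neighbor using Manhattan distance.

Distances: d(A) = 4, d(B) = 9, d(C) = 13, d(D) = 11, d(E) = 6. Nearest: A = (3, -5) with distance 4.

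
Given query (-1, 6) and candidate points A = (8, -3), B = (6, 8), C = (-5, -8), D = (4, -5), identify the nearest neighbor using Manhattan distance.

Distances: d(A) = 18, d(B) = 9, d(C) = 18, d(D) = 16. Nearest: B = (6, 8) with distance 9.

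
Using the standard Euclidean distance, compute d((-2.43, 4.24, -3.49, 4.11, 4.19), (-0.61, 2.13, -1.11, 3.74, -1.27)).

(Σ|x_i - y_i|^2)^(1/2) = (|-2.43 - (-0.61)|^2 + |4.24 - 2.13|^2 + |-3.49 - (-1.11)|^2 + |4.11 - 3.74|^2 + |4.19 - (-1.27)|^2)^(1/2)
= (1.82^2 + 2.11^2 + 2.38^2 + 0.37^2 + 5.46^2)^(1/2) = (3.3124 + 4.4521 + 5.6644 + 0.1369 + 29.8116)^(1/2) = (43.3774)^(1/2) ≈ 6.5862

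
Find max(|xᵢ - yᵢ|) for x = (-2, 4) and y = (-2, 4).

max(|x_i - y_i|) = max(|-2 - (-2)|, |4 - 4|) = max(0, 0) = 0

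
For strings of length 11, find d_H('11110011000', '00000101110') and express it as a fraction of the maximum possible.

Differing positions: 1, 2, 3, 4, 6, 7, 9, 10. Hamming distance = 8. The maximum possible Hamming distance for length-11 strings is 11, so d_H/11 = 8/11 ≈ 0.7273.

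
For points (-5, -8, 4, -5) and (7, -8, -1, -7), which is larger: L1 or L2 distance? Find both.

L1 = |-5 - 7| + |-8 - (-8)| + |4 - (-1)| + |-5 - (-7)| = 12 + 0 + 5 + 2 = 19
L2 = √(12² + 0² + 5² + 2²) = √173 ≈ 13.1529
L1 ≥ L2 always (equality iff movement is along one axis); L1 > L2 here.
Ratio L1/L2 = 19/√173 ≈ 1.4445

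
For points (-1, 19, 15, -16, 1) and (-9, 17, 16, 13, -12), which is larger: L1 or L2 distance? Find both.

L1 = |-1 - (-9)| + |19 - 17| + |15 - 16| + |-16 - 13| + |1 - (-12)| = 8 + 2 + 1 + 29 + 13 = 53
L2 = √(8² + 2² + 1² + 29² + 13²) = √1079 ≈ 32.8481
L1 ≥ L2 always (equality iff movement is along one axis); L1 > L2 here.
Ratio L1/L2 = 53/√1079 ≈ 1.6135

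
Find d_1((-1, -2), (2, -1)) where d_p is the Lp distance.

Σ|x_i - y_i| = |-1 - 2| + |-2 - (-1)| = 3 + 1 = 4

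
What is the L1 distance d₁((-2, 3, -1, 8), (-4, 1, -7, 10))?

Σ|x_i - y_i| = |-2 - (-4)| + |3 - 1| + |-1 - (-7)| + |8 - 10| = 2 + 2 + 6 + 2 = 12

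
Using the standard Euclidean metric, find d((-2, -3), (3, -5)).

√(Σ(x_i - y_i)²) = √((-2 - 3)² + (-3 - (-5))²)
= √((-5)² + 2²) = √(25 + 4) = √29 ≈ 5.3852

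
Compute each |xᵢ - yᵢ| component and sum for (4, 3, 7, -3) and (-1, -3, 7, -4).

Σ|x_i - y_i| = |4 - (-1)| + |3 - (-3)| + |7 - 7| + |-3 - (-4)| = 5 + 6 + 0 + 1 = 12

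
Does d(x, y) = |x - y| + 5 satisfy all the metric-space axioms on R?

No. d fails identity of indiscernibles (specifically d(x,x) = 0): d(-6, -6) = |-6 - (-6)| + 5 = 0 + 5 = 5 ≠ 0.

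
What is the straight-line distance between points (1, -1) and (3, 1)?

√(Σ(x_i - y_i)²) = √((1 - 3)² + (-1 - 1)²)
= √((-2)² + (-2)²) = √(4 + 4) = √8 ≈ 2.8284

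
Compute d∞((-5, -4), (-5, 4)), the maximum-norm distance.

max(|x_i - y_i|) = max(|-5 - (-5)|, |-4 - 4|) = max(0, 8) = 8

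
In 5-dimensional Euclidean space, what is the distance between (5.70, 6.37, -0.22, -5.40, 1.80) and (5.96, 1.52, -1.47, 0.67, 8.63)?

√(Σ(x_i - y_i)²) = √((5.7 - 5.96)² + (6.37 - 1.52)² + (-0.22 - (-1.47))² + (-5.4 - 0.67)² + (1.8 - 8.63)²)
= √((-0.26)² + 4.85² + 1.25² + (-6.07)² + (-6.83)²) = √(0.0676 + 23.5225 + 1.5625 + 36.8449 + 46.6489) = √108.6464 ≈ 10.4234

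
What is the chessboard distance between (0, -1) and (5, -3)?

max(|x_i - y_i|) = max(|0 - 5|, |-1 - (-3)|) = max(5, 2) = 5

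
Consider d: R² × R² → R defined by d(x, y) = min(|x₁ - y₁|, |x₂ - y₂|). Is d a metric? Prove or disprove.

No. d fails identity of indiscernibles: take x = (5, 0) and y = (5, 7). Then d(x,y) = min(|5 - 5|, |0 - 7|) = min(0, 7) = 0, yet x ≠ y.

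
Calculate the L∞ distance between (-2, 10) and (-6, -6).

max(|x_i - y_i|) = max(|-2 - (-6)|, |10 - (-6)|) = max(4, 16) = 16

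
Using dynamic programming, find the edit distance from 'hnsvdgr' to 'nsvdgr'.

Let D[i][j] be the edit distance between the first i characters of 'hnsvdgr' and the first j characters of 'nsvdgr', with D[i][0] = i, D[0][j] = j, and D[i][j] = D[i-1][j-1] if the characters match, else 1 + min(D[i-1][j], D[i][j-1], D[i-1][j-1]). Filling the table (rows: prefixes of 'hnsvdgr', columns: prefixes of 'nsvdgr'):
     ε  n  s  v  d  g  r
  ε  0  1  2  3  4  5  6
  h  1  1  2  3  4  5  6
  n  2  1  2  3  4  5  6
  s  3  2  1  2  3  4  5
  v  4  3  2  1  2  3  4
  d  5  4  3  2  1  2  3
  g  6  5  4  3  2  1  2
  r  7  6  5  4  3  2  1
The bottom-right entry gives D[7][6] = 1, so no sequence of fewer than 1 edit works. Backtracking through the table gives one optimal edit sequence (1 edit):
  hnsvdgr → nsvdgr (del h @1)
Edit distance = 1.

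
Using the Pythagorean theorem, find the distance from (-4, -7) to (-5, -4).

√(Σ(x_i - y_i)²) = √((-4 - (-5))² + (-7 - (-4))²)
= √(1² + (-3)²) = √(1 + 9) = √10 ≈ 3.1623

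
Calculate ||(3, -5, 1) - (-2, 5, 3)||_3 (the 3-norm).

(Σ|x_i - y_i|^3)^(1/3) = (|3 - (-2)|^3 + |-5 - 5|^3 + |1 - 3|^3)^(1/3)
= (5^3 + 10^3 + 2^3)^(1/3) = (125 + 1000 + 8)^(1/3) = (1133)^(1/3) ≈ 10.425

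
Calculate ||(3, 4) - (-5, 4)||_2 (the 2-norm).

(Σ|x_i - y_i|^2)^(1/2) = (|3 - (-5)|^2 + |4 - 4|^2)^(1/2)
= (8^2 + 0^2)^(1/2) = (64 + 0)^(1/2) = (64)^(1/2) = 8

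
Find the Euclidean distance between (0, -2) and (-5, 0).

√(Σ(x_i - y_i)²) = √((0 - (-5))² + (-2 - 0)²)
= √(5² + (-2)²) = √(25 + 4) = √29 ≈ 5.3852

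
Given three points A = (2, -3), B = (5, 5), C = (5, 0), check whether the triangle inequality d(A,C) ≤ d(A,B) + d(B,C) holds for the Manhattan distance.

d(A,B) = 3 + 8 = 11, d(B,C) = 0 + 5 = 5, d(A,C) = 3 + 3 = 6.
d(A,C) = 6 ≤ 11 + 5 = 16. Triangle inequality is satisfied.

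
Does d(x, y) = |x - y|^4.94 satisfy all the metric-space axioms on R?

No. d(x,y) = |x-y|^4.94 fails the triangle inequality since p = 4.94 > 1. Counterexample: x = 2, y = 11, z = 23. d(x,z) = |2 - 23|^4.94 = 21^4.94 ≈ 3402227.2286, but d(x,y) + d(y,z) = 9^4.94 + 12^4.94 ≈ 51755.6773 + 214365.7291 = 266121.4064. Since 3402227.2286 > 266121.4064, the triangle inequality is violated.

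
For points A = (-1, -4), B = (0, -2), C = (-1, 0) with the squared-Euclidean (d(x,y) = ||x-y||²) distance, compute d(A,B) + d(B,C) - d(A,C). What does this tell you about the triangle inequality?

d(A,B) = 1² + 2² = 5, d(B,C) = 1² + 2² = 5, d(A,C) = 0² + 4² = 16.
d(A,B) + d(B,C) - d(A,C) = 5 + 5 - 16 = 10 - 16 = -6. This is < 0, so the triangle inequality FAILS for these points (squared-Euclidean is not a metric).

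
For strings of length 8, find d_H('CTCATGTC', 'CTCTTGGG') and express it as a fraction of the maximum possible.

Differing positions: 4, 7, 8. Hamming distance = 3. The maximum possible Hamming distance for length-8 strings is 8, so d_H/8 = 3/8 = 0.375.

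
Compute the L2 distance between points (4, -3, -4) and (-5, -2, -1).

(Σ|x_i - y_i|^2)^(1/2) = (|4 - (-5)|^2 + |-3 - (-2)|^2 + |-4 - (-1)|^2)^(1/2)
= (9^2 + 1^2 + 3^2)^(1/2) = (81 + 1 + 9)^(1/2) = (91)^(1/2) ≈ 9.5394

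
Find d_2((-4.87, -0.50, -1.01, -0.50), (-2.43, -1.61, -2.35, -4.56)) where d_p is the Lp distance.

(Σ|x_i - y_i|^2)^(1/2) = (|-4.87 - (-2.43)|^2 + |-0.5 - (-1.61)|^2 + |-1.01 - (-2.35)|^2 + |-0.5 - (-4.56)|^2)^(1/2)
= (2.44^2 + 1.11^2 + 1.34^2 + 4.06^2)^(1/2) = (5.9536 + 1.2321 + 1.7956 + 16.4836)^(1/2) = (25.4649)^(1/2) ≈ 5.0463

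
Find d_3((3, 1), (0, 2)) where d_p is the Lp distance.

(Σ|x_i - y_i|^3)^(1/3) = (|3 - 0|^3 + |1 - 2|^3)^(1/3)
= (3^3 + 1^3)^(1/3) = (27 + 1)^(1/3) = (28)^(1/3) ≈ 3.0366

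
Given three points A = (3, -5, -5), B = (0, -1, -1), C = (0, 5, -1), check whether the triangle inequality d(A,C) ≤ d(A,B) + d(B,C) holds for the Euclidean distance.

d(A,B) = √(3² + 4² + 4²) = √41 ≈ 6.4031, d(B,C) = √(0² + 6² + 0²) = √36 = 6, d(A,C) = √(3² + 10² + 4²) = √125 ≈ 11.1803.
d(A,C) ≈ 11.1803 ≤ 6.4031 + 6 = 12.4031. Triangle inequality is satisfied.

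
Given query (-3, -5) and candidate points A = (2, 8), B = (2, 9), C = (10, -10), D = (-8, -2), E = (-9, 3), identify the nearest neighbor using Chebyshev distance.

Distances: d(A) = 13, d(B) = 14, d(C) = 13, d(D) = 5, d(E) = 8. Nearest: D = (-8, -2) with distance 5.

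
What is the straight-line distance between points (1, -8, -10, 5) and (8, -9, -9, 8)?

√(Σ(x_i - y_i)²) = √((1 - 8)² + (-8 - (-9))² + (-10 - (-9))² + (5 - 8)²)
= √((-7)² + 1² + (-1)² + (-3)²) = √(49 + 1 + 1 + 9) = √60 ≈ 7.746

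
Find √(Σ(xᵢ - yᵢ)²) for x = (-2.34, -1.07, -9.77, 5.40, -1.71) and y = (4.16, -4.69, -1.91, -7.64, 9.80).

√(Σ(x_i - y_i)²) = √((-2.34 - 4.16)² + (-1.07 - (-4.69))² + (-9.77 - (-1.91))² + (5.4 - (-7.64))² + (-1.71 - 9.8)²)
= √((-6.5)² + 3.62² + (-7.86)² + 13.04² + (-11.51)²) = √(42.25 + 13.1044 + 61.7796 + 170.0416 + 132.4801) = √419.6557 ≈ 20.4855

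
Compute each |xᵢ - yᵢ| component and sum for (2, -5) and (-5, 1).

Σ|x_i - y_i| = |2 - (-5)| + |-5 - 1| = 7 + 6 = 13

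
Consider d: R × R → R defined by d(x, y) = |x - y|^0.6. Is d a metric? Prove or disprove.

Yes. With 0 < p = 0.6 ≤ 1, d(x,y) = |x-y|^0.6 is a metric on R. Non-negativity and symmetry are immediate; |x-y|^0.6 = 0 ⟺ |x-y| = 0 ⟺ x = y. For the triangle inequality, the function t ↦ t^0.6 is subadditive on [0,∞) when p ≤ 1, so |x-z|^0.6 ≤ (|x-y| + |y-z|)^0.6 ≤ |x-y|^0.6 + |y-z|^0.6.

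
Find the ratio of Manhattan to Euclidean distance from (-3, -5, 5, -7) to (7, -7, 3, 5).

L1 = |-3 - 7| + |-5 - (-7)| + |5 - 3| + |-7 - 5| = 10 + 2 + 2 + 12 = 26
L2 = √(10² + 2² + 2² + 12²) = √252 ≈ 15.8745
L1 ≥ L2 always (equality iff movement is along one axis); L1 > L2 here.
Ratio L1/L2 = 26/√252 ≈ 1.6378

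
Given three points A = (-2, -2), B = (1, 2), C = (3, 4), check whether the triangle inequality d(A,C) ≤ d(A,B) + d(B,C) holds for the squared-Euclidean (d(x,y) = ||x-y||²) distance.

d(A,B) = 3² + 4² = 25, d(B,C) = 2² + 2² = 8, d(A,C) = 5² + 6² = 61.
d(A,C) = 61 > 25 + 8 = 33. Triangle inequality is VIOLATED. (Squared-Euclidean is not a metric — this is a counterexample.)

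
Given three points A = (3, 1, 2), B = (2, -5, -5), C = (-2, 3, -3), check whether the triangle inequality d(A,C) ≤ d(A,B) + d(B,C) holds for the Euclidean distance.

d(A,B) = √(1² + 6² + 7²) = √86 ≈ 9.2736, d(B,C) = √(4² + 8² + 2²) = √84 ≈ 9.1652, d(A,C) = √(5² + 2² + 5²) = √54 ≈ 7.3485.
d(A,C) ≈ 7.3485 ≤ 9.2736 + 9.1652 = 18.4388. Triangle inequality is satisfied.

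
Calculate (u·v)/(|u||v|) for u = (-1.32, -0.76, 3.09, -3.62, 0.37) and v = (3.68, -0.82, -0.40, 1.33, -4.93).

With u = (-1.32, -0.76, 3.09, -3.62, 0.37), v = (3.68, -0.82, -0.40, 1.33, -4.93):
u·v = (-1.32)·3.68 + (-0.76)·(-0.82) + 3.09·(-0.4) + (-3.62)·1.33 + 0.37·(-4.93) = (-4.8576) + 0.6232 + (-1.236) + (-4.8146) + (-1.8241) = -12.1091.
|u| = √((-1.32)² + (-0.76)² + 3.09² + (-3.62)² + 0.37²) = √(1.7424 + 0.5776 + 9.5481 + 13.1044 + 0.1369) = √25.1094, |v| = √(3.68² + (-0.82)² + (-0.4)² + 1.33² + (-4.93)²) = √(13.5424 + 0.6724 + 0.16 + 1.7689 + 24.3049) = √40.4486.
cos θ = (u·v)/(|u||v|) = -12.1091/(√25.1094·√40.4486) ≈ -0.38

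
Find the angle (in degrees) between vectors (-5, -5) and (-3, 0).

With u = (-5, -5), v = (-3, 0):
u·v = (-5)·(-3) + (-5)·0 = 15 + 0 = 15.
|u| = √((-5)² + (-5)²) = √50, |v| = √((-3)² + 0²) = √9, so |u||v| = √(50·9) = √450.
cos θ = (u·v)/(|u||v|) = 15/√450 ≈ 0.707107
θ = arccos(0.707107) ≈ 45°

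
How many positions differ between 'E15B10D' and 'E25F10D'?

Differing positions: 2, 4. Hamming distance = 2.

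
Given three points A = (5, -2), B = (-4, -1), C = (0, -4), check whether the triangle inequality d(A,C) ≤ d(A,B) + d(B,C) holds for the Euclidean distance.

d(A,B) = √(9² + 1²) = √82 ≈ 9.0554, d(B,C) = √(4² + 3²) = √25 = 5, d(A,C) = √(5² + 2²) = √29 ≈ 5.3852.
d(A,C) ≈ 5.3852 ≤ 9.0554 + 5 = 14.0554. Triangle inequality is satisfied.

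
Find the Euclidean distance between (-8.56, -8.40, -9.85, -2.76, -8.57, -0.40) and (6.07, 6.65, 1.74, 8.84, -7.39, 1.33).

√(Σ(x_i - y_i)²) = √((-8.56 - 6.07)² + (-8.4 - 6.65)² + (-9.85 - 1.74)² + (-2.76 - 8.84)² + (-8.57 - (-7.39))² + (-0.4 - 1.33)²)
= √((-14.63)² + (-15.05)² + (-11.59)² + (-11.6)² + (-1.18)² + (-1.73)²) = √(214.0369 + 226.5025 + 134.3281 + 134.56 + 1.3924 + 2.9929) = √713.8128 ≈ 26.7173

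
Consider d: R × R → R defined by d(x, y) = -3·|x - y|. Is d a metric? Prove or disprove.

No. With c = -3 < 0, d fails non-negativity: d(7, 10) = -3·|7 - 10| = -3·3 = -9 < 0.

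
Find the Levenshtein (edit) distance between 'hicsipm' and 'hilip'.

Let D[i][j] be the edit distance between the first i characters of 'hicsipm' and the first j characters of 'hilip', with D[i][0] = i, D[0][j] = j, and D[i][j] = D[i-1][j-1] if the characters match, else 1 + min(D[i-1][j], D[i][j-1], D[i-1][j-1]). Filling the table (rows: prefixes of 'hicsipm', columns: prefixes of 'hilip'):
     ε  h  i  l  i  p
  ε  0  1  2  3  4  5
  h  1  0  1  2  3  4
  i  2  1  0  1  2  3
  c  3  2  1  1  2  3
  s  4  3  2  2  2  3
  i  5  4  3  3  2  3
  p  6  5  4  4  3  2
  m  7  6  5  5  4  3
The bottom-right entry gives D[7][5] = 3, so no sequence of fewer than 3 edits works. Backtracking through the table gives one optimal edit sequence (3 edits):
  hicsipm → hisipm (del c @3)
  hisipm → hilipm (sub s→l @3)
  hilipm → hilip (del m @6)
Edit distance = 3.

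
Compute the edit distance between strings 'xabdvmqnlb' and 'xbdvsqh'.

Let D[i][j] be the edit distance between the first i characters of 'xabdvmqnlb' and the first j characters of 'xbdvsqh', with D[i][0] = i, D[0][j] = j, and D[i][j] = D[i-1][j-1] if the characters match, else 1 + min(D[i-1][j], D[i][j-1], D[i-1][j-1]). Filling the table (rows: prefixes of 'xabdvmqnlb', columns: prefixes of 'xbdvsqh'):
     ε  x  b  d  v  s  q  h
  ε  0  1  2  3  4  5  6  7
  x  1  0  1  2  3  4  5  6
  a  2  1  1  2  3  4  5  6
  b  3  2  1  2  3  4  5  6
  d  4  3  2  1  2  3  4  5
  v  5  4  3  2  1  2  3  4
  m  6  5  4  3  2  2  3  4
  q  7  6  5  4  3  3  2  3
  n  8  7  6  5  4  4  3  3
  l  9  8  7  6  5  5  4  4
  b 10  9  8  7  6  6  5  5
The bottom-right entry gives D[10][7] = 5, so no sequence of fewer than 5 edits works. Backtracking through the table gives one optimal edit sequence (5 edits):
  xabdvmqnlb → xbdvmqnlb (del a @2)
  xbdvmqnlb → xbdvsqnlb (sub m→s @5)
  xbdvsqnlb → xbdvsqlb (del n @7)
  xbdvsqlb → xbdvsqb (del l @7)
  xbdvsqb → xbdvsqh (sub b→h @7)
Edit distance = 5.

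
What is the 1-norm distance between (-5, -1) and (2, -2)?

Σ|x_i - y_i| = |-5 - 2| + |-1 - (-2)| = 7 + 1 = 8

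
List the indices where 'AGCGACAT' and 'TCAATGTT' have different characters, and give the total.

Differing positions: 1, 2, 3, 4, 5, 6, 7. Hamming distance = 7.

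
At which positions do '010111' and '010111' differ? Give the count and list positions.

Differing positions: none. Hamming distance = 0.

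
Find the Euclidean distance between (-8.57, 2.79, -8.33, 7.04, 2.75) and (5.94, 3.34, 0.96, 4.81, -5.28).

√(Σ(x_i - y_i)²) = √((-8.57 - 5.94)² + (2.79 - 3.34)² + (-8.33 - 0.96)² + (7.04 - 4.81)² + (2.75 - (-5.28))²)
= √((-14.51)² + (-0.55)² + (-9.29)² + 2.23² + 8.03²) = √(210.5401 + 0.3025 + 86.3041 + 4.9729 + 64.4809) = √366.6005 ≈ 19.1468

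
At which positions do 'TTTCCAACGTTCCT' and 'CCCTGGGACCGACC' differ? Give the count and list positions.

Differing positions: 1, 2, 3, 4, 5, 6, 7, 8, 9, 10, 11, 12, 14. Hamming distance = 13.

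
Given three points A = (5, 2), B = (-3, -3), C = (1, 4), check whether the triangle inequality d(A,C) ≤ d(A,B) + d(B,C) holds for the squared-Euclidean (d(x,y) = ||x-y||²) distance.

d(A,B) = 8² + 5² = 89, d(B,C) = 4² + 7² = 65, d(A,C) = 4² + 2² = 20.
d(A,C) = 20 ≤ 89 + 65 = 154. Triangle inequality is satisfied.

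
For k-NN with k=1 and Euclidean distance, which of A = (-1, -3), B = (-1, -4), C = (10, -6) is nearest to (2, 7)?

Distances: d(A) ≈ 10.4403, d(B) ≈ 11.4018, d(C) ≈ 15.2643. Nearest: A = (-1, -3) with distance 10.4403.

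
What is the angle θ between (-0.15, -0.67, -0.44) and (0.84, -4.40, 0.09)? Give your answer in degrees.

With u = (-0.15, -0.67, -0.44), v = (0.84, -4.40, 0.09):
u·v = (-0.15)·0.84 + (-0.67)·(-4.4) + (-0.44)·0.09 = (-0.126) + 2.948 + (-0.0396) = 2.7824.
|u| = √((-0.15)² + (-0.67)² + (-0.44)²) = √(0.0225 + 0.4489 + 0.1936) = √0.665, |v| = √(0.84² + (-4.4)² + 0.09²) = √(0.7056 + 19.36 + 0.0081) = √20.0737.
cos θ = (u·v)/(|u||v|) = 2.7824/(√0.665·√20.0737) ≈ 0.761544
θ = arccos(0.761544) ≈ 40.4°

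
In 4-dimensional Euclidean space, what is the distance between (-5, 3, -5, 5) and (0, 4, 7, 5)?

√(Σ(x_i - y_i)²) = √((-5 - 0)² + (3 - 4)² + (-5 - 7)² + (5 - 5)²)
= √((-5)² + (-1)² + (-12)² + 0²) = √(25 + 1 + 144 + 0) = √170 ≈ 13.0384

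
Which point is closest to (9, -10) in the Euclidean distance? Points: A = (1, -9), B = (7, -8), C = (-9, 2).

Distances: d(A) ≈ 8.0623, d(B) ≈ 2.8284, d(C) ≈ 21.6333. Nearest: B = (7, -8) with distance 2.8284.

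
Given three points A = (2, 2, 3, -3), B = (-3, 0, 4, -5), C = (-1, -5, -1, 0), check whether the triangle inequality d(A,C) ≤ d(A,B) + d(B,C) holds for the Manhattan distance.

d(A,B) = 5 + 2 + 1 + 2 = 10, d(B,C) = 2 + 5 + 5 + 5 = 17, d(A,C) = 3 + 7 + 4 + 3 = 17.
d(A,C) = 17 ≤ 10 + 17 = 27. Triangle inequality is satisfied.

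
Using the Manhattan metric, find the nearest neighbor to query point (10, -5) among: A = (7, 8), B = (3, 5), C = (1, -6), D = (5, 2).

Distances: d(A) = 16, d(B) = 17, d(C) = 10, d(D) = 12. Nearest: C = (1, -6) with distance 10.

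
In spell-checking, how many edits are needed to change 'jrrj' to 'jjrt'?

Let D[i][j] be the edit distance between the first i characters of 'jrrj' and the first j characters of 'jjrt', with D[i][0] = i, D[0][j] = j, and D[i][j] = D[i-1][j-1] if the characters match, else 1 + min(D[i-1][j], D[i][j-1], D[i-1][j-1]). Filling the table (rows: prefixes of 'jrrj', columns: prefixes of 'jjrt'):
     ε  j  j  r  t
  ε  0  1  2  3  4
  j  1  0  1  2  3
  r  2  1  1  1  2
  r  3  2  2  1  2
  j  4  3  2  2  2
The bottom-right entry gives D[4][4] = 2, so no sequence of fewer than 2 edits works. Backtracking through the table gives one optimal edit sequence (2 edits):
  jrrj → jjrj (sub r→j @2)
  jjrj → jjrt (sub j→t @4)
Edit distance = 2.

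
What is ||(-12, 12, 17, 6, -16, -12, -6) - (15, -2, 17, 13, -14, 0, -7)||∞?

max(|x_i - y_i|) = max(|-12 - 15|, |12 - (-2)|, |17 - 17|, |6 - 13|, |-16 - (-14)|, |-12 - 0|, |-6 - (-7)|) = max(27, 14, 0, 7, 2, 12, 1) = 27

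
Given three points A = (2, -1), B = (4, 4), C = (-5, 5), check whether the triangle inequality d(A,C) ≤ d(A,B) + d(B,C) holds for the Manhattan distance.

d(A,B) = 2 + 5 = 7, d(B,C) = 9 + 1 = 10, d(A,C) = 7 + 6 = 13.
d(A,C) = 13 ≤ 7 + 10 = 17. Triangle inequality is satisfied.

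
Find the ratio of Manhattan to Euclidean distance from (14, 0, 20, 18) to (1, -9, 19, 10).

L1 = |14 - 1| + |0 - (-9)| + |20 - 19| + |18 - 10| = 13 + 9 + 1 + 8 = 31
L2 = √(13² + 9² + 1² + 8²) = √315 ≈ 17.7482
L1 ≥ L2 always (equality iff movement is along one axis); L1 > L2 here.
Ratio L1/L2 = 31/√315 ≈ 1.7467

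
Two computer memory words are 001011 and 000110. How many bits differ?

Differing positions: 3, 4, 6. Hamming distance = 3.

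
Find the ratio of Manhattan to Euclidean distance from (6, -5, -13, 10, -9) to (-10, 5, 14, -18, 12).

L1 = |6 - (-10)| + |-5 - 5| + |-13 - 14| + |10 - (-18)| + |-9 - 12| = 16 + 10 + 27 + 28 + 21 = 102
L2 = √(16² + 10² + 27² + 28² + 21²) = √2310 ≈ 48.0625
L1 ≥ L2 always (equality iff movement is along one axis); L1 > L2 here.
Ratio L1/L2 = 102/√2310 ≈ 2.1222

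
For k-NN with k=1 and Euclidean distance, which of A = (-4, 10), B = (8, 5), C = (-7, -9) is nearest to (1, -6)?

Distances: d(A) ≈ 16.7631, d(B) ≈ 13.0384, d(C) ≈ 8.544. Nearest: C = (-7, -9) with distance 8.544.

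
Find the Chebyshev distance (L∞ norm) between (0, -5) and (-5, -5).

max(|x_i - y_i|) = max(|0 - (-5)|, |-5 - (-5)|) = max(5, 0) = 5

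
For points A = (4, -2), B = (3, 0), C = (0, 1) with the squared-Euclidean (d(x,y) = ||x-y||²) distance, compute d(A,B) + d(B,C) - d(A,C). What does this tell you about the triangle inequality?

d(A,B) = 1² + 2² = 5, d(B,C) = 3² + 1² = 10, d(A,C) = 4² + 3² = 25.
d(A,B) + d(B,C) - d(A,C) = 5 + 10 - 25 = 15 - 25 = -10. This is < 0, so the triangle inequality FAILS for these points (squared-Euclidean is not a metric).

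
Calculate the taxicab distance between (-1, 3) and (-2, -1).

Σ|x_i - y_i| = |-1 - (-2)| + |3 - (-1)| = 1 + 4 = 5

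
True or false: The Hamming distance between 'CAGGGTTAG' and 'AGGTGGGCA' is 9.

Differing positions: 1, 2, 4, 6, 7, 8, 9. Hamming distance = 7, so the claim that d_H = 9 is false.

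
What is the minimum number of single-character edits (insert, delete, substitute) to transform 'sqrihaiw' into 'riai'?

Let D[i][j] be the edit distance between the first i characters of 'sqrihaiw' and the first j characters of 'riai', with D[i][0] = i, D[0][j] = j, and D[i][j] = D[i-1][j-1] if the characters match, else 1 + min(D[i-1][j], D[i][j-1], D[i-1][j-1]). Filling the table (rows: prefixes of 'sqrihaiw', columns: prefixes of 'riai'):
     ε  r  i  a  i
  ε  0  1  2  3  4
  s  1  1  2  3  4
  q  2  2  2  3  4
  r  3  2  3  3  4
  i  4  3  2  3  3
  h  5  4  3  3  4
  a  6  5  4  3  4
  i  7  6  5  4  3
  w  8  7  6  5  4
The bottom-right entry gives D[8][4] = 4, so no sequence of fewer than 4 edits works. Backtracking through the table gives one optimal edit sequence (4 edits):
  sqrihaiw → qrihaiw (del s @1)
  qrihaiw → rihaiw (del q @1)
  rihaiw → riaiw (del h @3)
  riaiw → riai (del w @5)
Edit distance = 4.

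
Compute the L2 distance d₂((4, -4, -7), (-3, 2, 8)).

√(Σ(x_i - y_i)²) = √((4 - (-3))² + (-4 - 2)² + (-7 - 8)²)
= √(7² + (-6)² + (-15)²) = √(49 + 36 + 225) = √310 ≈ 17.6068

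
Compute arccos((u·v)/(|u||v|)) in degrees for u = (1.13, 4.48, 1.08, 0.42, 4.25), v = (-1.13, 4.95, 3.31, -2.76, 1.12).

With u = (1.13, 4.48, 1.08, 0.42, 4.25), v = (-1.13, 4.95, 3.31, -2.76, 1.12):
u·v = 1.13·(-1.13) + 4.48·4.95 + 1.08·3.31 + 0.42·(-2.76) + 4.25·1.12 = (-1.2769) + 22.176 + 3.5748 + (-1.1592) + 4.76 = 28.0747.
|u| = √(1.13² + 4.48² + 1.08² + 0.42² + 4.25²) = √(1.2769 + 20.0704 + 1.1664 + 0.1764 + 18.0625) = √40.7526, |v| = √((-1.13)² + 4.95² + 3.31² + (-2.76)² + 1.12²) = √(1.2769 + 24.5025 + 10.9561 + 7.6176 + 1.2544) = √45.6075.
cos θ = (u·v)/(|u||v|) = 28.0747/(√40.7526·√45.6075) ≈ 0.651207
θ = arccos(0.651207) ≈ 49.37°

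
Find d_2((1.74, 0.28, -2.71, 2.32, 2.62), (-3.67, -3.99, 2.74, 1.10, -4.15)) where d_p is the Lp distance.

(Σ|x_i - y_i|^2)^(1/2) = (|1.74 - (-3.67)|^2 + |0.28 - (-3.99)|^2 + |-2.71 - 2.74|^2 + |2.32 - 1.1|^2 + |2.62 - (-4.15)|^2)^(1/2)
= (5.41^2 + 4.27^2 + 5.45^2 + 1.22^2 + 6.77^2)^(1/2) = (29.2681 + 18.2329 + 29.7025 + 1.4884 + 45.8329)^(1/2) = (124.5248)^(1/2) ≈ 11.1591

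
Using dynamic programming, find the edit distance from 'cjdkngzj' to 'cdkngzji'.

Let D[i][j] be the edit distance between the first i characters of 'cjdkngzj' and the first j characters of 'cdkngzji', with D[i][0] = i, D[0][j] = j, and D[i][j] = D[i-1][j-1] if the characters match, else 1 + min(D[i-1][j], D[i][j-1], D[i-1][j-1]). Filling the table (rows: prefixes of 'cjdkngzj', columns: prefixes of 'cdkngzji'):
     ε  c  d  k  n  g  z  j  i
  ε  0  1  2  3  4  5  6  7  8
  c  1  0  1  2  3  4  5  6  7
  j  2  1  1  2  3  4  5  5  6
  d  3  2  1  2  3  4  5  6  6
  k  4  3  2  1  2  3  4  5  6
  n  5  4  3  2  1  2  3  4  5
  g  6  5  4  3  2  1  2  3  4
  z  7  6  5  4  3  2  1  2  3
  j  8  7  6  5  4  3  2  1  2
The bottom-right entry gives D[8][8] = 2, so no sequence of fewer than 2 edits works. Backtracking through the table gives one optimal edit sequence (2 edits):
  cjdkngzj → cdkngzj (del j @2)
  cdkngzj → cdkngzji (ins i @8)
Edit distance = 2.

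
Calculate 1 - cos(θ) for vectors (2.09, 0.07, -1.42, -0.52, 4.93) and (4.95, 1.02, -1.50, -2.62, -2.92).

With u = (2.09, 0.07, -1.42, -0.52, 4.93), v = (4.95, 1.02, -1.50, -2.62, -2.92):
u·v = 2.09·4.95 + 0.07·1.02 + (-1.42)·(-1.5) + (-0.52)·(-2.62) + 4.93·(-2.92) = 10.3455 + 0.0714 + 2.13 + 1.3624 + (-14.3956) = -0.4863.
|u| = √(2.09² + 0.07² + (-1.42)² + (-0.52)² + 4.93²) = √(4.3681 + 0.0049 + 2.0164 + 0.2704 + 24.3049) = √30.9647, |v| = √(4.95² + 1.02² + (-1.5)² + (-2.62)² + (-2.92)²) = √(24.5025 + 1.0404 + 2.25 + 6.8644 + 8.5264) = √43.1837.
cos θ = (u·v)/(|u||v|) = -0.4863/(√30.9647·√43.1837) ≈ -0.0133
Cosine distance = 1 - cos θ ≈ 1 - (-0.0133) = 1.0133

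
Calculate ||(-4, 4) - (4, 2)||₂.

√(Σ(x_i - y_i)²) = √((-4 - 4)² + (4 - 2)²)
= √((-8)² + 2²) = √(64 + 4) = √68 ≈ 8.2462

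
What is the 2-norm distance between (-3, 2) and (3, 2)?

(Σ|x_i - y_i|^2)^(1/2) = (|-3 - 3|^2 + |2 - 2|^2)^(1/2)
= (6^2 + 0^2)^(1/2) = (36 + 0)^(1/2) = (36)^(1/2) = 6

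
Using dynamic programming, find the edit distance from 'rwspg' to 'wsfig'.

Let D[i][j] be the edit distance between the first i characters of 'rwspg' and the first j characters of 'wsfig', with D[i][0] = i, D[0][j] = j, and D[i][j] = D[i-1][j-1] if the characters match, else 1 + min(D[i-1][j], D[i][j-1], D[i-1][j-1]). Filling the table (rows: prefixes of 'rwspg', columns: prefixes of 'wsfig'):
     ε  w  s  f  i  g
  ε  0  1  2  3  4  5
  r  1  1  2  3  4  5
  w  2  1  2  3  4  5
  s  3  2  1  2  3  4
  p  4  3  2  2  3  4
  g  5  4  3  3  3  3
The bottom-right entry gives D[5][5] = 3, so no sequence of fewer than 3 edits works. Backtracking through the table gives one optimal edit sequence (3 edits):
  rwspg → wspg (del r @1)
  wspg → wsfpg (ins f @3)
  wsfpg → wsfig (sub p→i @4)
Edit distance = 3.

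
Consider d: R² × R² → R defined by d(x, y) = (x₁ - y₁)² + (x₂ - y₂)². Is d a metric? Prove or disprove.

No. The squared Euclidean distance fails the triangle inequality. Counterexample: x = (0, 0), y = (3, 5), z = (6, 10). d(x,z) = 6² + 10² = 136, but d(x,y) + d(y,z) = (3² + 5²) + (3² + 5²) = 34 + 34 = 68. Since 136 > 68, the triangle inequality is violated. (Note: √d, the ordinary Euclidean distance, IS a metric.)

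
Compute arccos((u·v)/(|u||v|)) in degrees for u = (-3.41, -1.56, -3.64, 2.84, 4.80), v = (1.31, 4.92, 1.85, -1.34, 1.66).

With u = (-3.41, -1.56, -3.64, 2.84, 4.80), v = (1.31, 4.92, 1.85, -1.34, 1.66):
u·v = (-3.41)·1.31 + (-1.56)·4.92 + (-3.64)·1.85 + 2.84·(-1.34) + 4.8·1.66 = (-4.4671) + (-7.6752) + (-6.734) + (-3.8056) + 7.968 = -14.7139.
|u| = √((-3.41)² + (-1.56)² + (-3.64)² + 2.84² + 4.8²) = √(11.6281 + 2.4336 + 13.2496 + 8.0656 + 23.04) = √58.4169, |v| = √(1.31² + 4.92² + 1.85² + (-1.34)² + 1.66²) = √(1.7161 + 24.2064 + 3.4225 + 1.7956 + 2.7556) = √33.8962.
cos θ = (u·v)/(|u||v|) = -14.7139/(√58.4169·√33.8962) ≈ -0.330661
θ = arccos(-0.330661) ≈ 109.31°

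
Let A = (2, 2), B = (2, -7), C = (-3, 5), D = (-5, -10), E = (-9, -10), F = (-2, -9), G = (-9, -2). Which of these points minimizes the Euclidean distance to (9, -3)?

Distances: d(A) ≈ 8.6023, d(B) ≈ 8.0623, d(C) ≈ 14.4222, d(D) ≈ 15.6525, d(E) ≈ 19.3132, d(F) ≈ 12.53, d(G) ≈ 18.0278. Nearest: B = (2, -7) with distance 8.0623.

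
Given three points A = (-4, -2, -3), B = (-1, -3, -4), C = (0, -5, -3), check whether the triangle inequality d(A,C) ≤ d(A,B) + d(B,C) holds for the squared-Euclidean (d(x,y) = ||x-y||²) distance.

d(A,B) = 3² + 1² + 1² = 11, d(B,C) = 1² + 2² + 1² = 6, d(A,C) = 4² + 3² + 0² = 25.
d(A,C) = 25 > 11 + 6 = 17. Triangle inequality is VIOLATED. (Squared-Euclidean is not a metric — this is a counterexample.)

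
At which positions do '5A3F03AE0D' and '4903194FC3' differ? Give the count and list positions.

Differing positions: 1, 2, 3, 4, 5, 6, 7, 8, 9, 10. Hamming distance = 10.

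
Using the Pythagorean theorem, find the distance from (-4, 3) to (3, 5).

√(Σ(x_i - y_i)²) = √((-4 - 3)² + (3 - 5)²)
= √((-7)² + (-2)²) = √(49 + 4) = √53 ≈ 7.2801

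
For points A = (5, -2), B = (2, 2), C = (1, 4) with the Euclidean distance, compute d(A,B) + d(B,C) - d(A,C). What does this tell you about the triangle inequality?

d(A,B) = √(3² + 4²) = √25 = 5, d(B,C) = √(1² + 2²) = √5 ≈ 2.2361, d(A,C) = √(4² + 6²) = √52 ≈ 7.2111.
d(A,B) + d(B,C) - d(A,C) = 5 + 2.2361 - 7.2111 = 7.2361 - 7.2111 = 0.025 (to 4 decimal places). This is ≥ 0, so the triangle inequality holds for these points.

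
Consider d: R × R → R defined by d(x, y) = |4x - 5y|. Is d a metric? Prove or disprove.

No. d fails symmetry: d(8, 7) = |4·8 - 5·7| = |-3| = 3, but d(7, 8) = |4·7 - 5·8| = |-12| = 12. Since 3 ≠ 12, d(x,y) ≠ d(y,x) in general.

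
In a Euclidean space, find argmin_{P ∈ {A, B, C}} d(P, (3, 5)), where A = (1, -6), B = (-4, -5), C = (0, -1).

Distances: d(A) ≈ 11.1803, d(B) ≈ 12.2066, d(C) ≈ 6.7082. Nearest: C = (0, -1) with distance 6.7082.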